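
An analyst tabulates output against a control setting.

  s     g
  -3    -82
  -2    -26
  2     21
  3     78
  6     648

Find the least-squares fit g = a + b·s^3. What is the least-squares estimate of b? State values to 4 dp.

b = 3.0084

Compute the Gram sums: Σ1 = 5, Σs^3 = 216, Σs^3·s^3 = 48242.
Right-hand side: Σg = 639, Σs^3·g = 144664.
Δ = 5·48242 − 216² = 194554.
a = (639·48242 − 216·144664)/194554 = -210393/97277; b = (5·144664 − 216·639)/194554 = 292648/97277.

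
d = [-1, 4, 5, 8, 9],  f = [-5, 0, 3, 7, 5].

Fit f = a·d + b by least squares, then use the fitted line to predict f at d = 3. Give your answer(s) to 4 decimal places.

f̂ = -0.2903

The normal system MᵀM·[a, b]ᵀ = Mᵀf is [[187, 25]; [25, 5]]·[a, b]ᵀ = [121, 10]ᵀ.
Δ = 187·5 − 25² = 310.
a = (121·5 − 25·10)/310 = 71/62; b = (187·10 − 25·121)/310 = -231/62.
At d = 3: f̂ = (71/62)·(3) + (-231/62)·(1) = -9/31.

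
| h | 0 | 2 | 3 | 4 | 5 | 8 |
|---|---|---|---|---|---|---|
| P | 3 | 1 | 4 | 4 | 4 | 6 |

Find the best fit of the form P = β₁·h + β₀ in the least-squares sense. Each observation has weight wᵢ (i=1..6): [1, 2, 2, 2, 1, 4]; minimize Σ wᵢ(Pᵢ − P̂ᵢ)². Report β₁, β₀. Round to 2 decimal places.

Sums needed: Σwᵢ·h·h = 339, Σwᵢ·h = 55, Σwᵢ·1 = 12.
Moment sums: Σwᵢ·h·P = 272, Σwᵢ·P = 49.
det = 339·12 − 55² = 1043.
β₁ = (272·12 − 55·49)/1043 = 569/1043; β₀ = (339·49 − 55·272)/1043 = 1651/1043.

β₁ = 0.55, β₀ = 1.58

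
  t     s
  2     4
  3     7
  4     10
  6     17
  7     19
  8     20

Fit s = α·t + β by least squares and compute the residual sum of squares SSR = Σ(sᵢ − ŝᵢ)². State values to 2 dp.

SSR = 3.94

The normal equations are: 178·α + 30·β = 464;  30·α + 6·β = 77.
Determinant 178·6 − 30² = 168.
α = (464·6 − 30·77)/168 = 79/28; β = (178·77 − 30·464)/168 = -107/84.
Residuals: -31/84, -4/21, -1/84, 113/84, 11/21, -109/84; SSR = 331/84.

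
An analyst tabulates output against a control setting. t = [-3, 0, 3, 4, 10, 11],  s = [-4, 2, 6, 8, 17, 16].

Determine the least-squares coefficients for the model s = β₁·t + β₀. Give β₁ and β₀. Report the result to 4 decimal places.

β₁ = 1.4619, β₀ = 1.4088

With design matrix M, MᵀM = [[255, 25]; [25, 6]] and Mᵀs = [408, 45]ᵀ.
Δ = 255·6 − 25² = 905.
β₁ = (408·6 − 25·45)/905 = 1323/905; β₀ = (255·45 − 25·408)/905 = 255/181.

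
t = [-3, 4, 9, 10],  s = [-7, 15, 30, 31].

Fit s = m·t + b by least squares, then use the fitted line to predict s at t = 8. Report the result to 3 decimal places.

XᵀX·[m, b]ᵀ = Xᵀs reads: 206·m + 20·b = 661;  20·m + 4·b = 69.
Determinant 206·4 − 20² = 424.
m = (661·4 − 20·69)/424 = 158/53; b = (206·69 − 20·661)/424 = 497/212.
At t = 8: ŝ = (158/53)·(8) + (497/212)·(1) = 5553/212.

ŝ = 26.193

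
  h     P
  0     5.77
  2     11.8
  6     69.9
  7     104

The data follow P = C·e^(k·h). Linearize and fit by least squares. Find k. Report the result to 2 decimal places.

With ln Pᵢ as the transformed response and hᵢ as the regressor:
XᵀX = [[89.0000, 15.0000]; [15.0000, 4]], rhs = [62.9293, 13.1122]ᵀ  (here Σh = 15.0000, Σ(h)² = 89.0000, Σln P = 13.1122, Σh·ln P = 62.9293).
Solving (det = 131.0000): k = 0.42011, ln C = 1.70266.

k = 0.42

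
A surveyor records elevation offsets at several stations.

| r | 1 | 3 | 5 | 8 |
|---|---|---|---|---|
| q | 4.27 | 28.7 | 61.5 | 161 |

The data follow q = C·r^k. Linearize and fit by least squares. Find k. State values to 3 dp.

k = 1.722

Linearized form: ln q = k·ln r + ln C. From the 4 transformed points,
XᵀX = [[8.1213, 4.7875]; [4.7875, 4]], rhs = [20.8837, 14.0090]ᵀ  (here Σln r = 4.7875, Σ(ln r)² = 8.1213, Σln q = 14.0090, Σln r·ln q = 20.8837).
Δ = 8.1213·4 − (4.7875)² = 9.5652; k = (20.8837·4 − 4.7875·14.0090)/9.5652 = 1.72158, ln C = (8.1213·14.0090 − 4.7875·20.8837)/9.5652 = 1.44173.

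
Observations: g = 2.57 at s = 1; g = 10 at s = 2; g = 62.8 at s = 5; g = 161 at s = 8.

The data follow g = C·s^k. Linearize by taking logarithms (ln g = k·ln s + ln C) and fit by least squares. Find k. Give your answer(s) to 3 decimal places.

k = 1.992

Let Y = ln g. Fitting Y = k·ln s + ln C by least squares:
Σln s = 4.3820, Σ(ln s)² = 7.3948, Σln g = 12.4679, Σln s·ln g = 18.8255.
Equations: 7.3948·k + 4.3820·ln C = 18.8255;  4.3820·k + 4·ln C = 12.4679.
Δ = 7.3948·4 − (4.3820)² = 10.3771; k = (18.8255·4 − 4.3820·12.4679)/10.3771 = 1.99165, ln C = (7.3948·12.4679 − 4.3820·18.8255)/10.3771 = 0.93510.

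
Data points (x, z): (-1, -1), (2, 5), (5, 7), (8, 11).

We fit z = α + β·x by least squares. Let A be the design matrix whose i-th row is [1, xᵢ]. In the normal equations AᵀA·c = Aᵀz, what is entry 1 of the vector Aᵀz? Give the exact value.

Entry 1 ↔ basis 1, so (Aᵀz)_{1} = Σᵢ zᵢ = (1)·(-1) + (1)·(5) + (1)·(7) + (1)·(11) = 22.

22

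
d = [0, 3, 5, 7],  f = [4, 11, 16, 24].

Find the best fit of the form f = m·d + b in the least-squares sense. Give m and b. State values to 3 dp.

AᵀA·[m, b]ᵀ = Aᵀf reads: 83·m + 15·b = 281;  15·m + 4·b = 55.
det = 83·4 − 15² = 107.
m = (281·4 − 15·55)/107 = 299/107; b = (83·55 − 15·281)/107 = 350/107.

m = 2.794, b = 3.271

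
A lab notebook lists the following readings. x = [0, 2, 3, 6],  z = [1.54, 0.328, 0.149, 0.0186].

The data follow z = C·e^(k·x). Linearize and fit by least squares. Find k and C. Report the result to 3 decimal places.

k = -0.735, C = 1.459

Let Y = ln z. Fitting Y = k·x + ln C by least squares:
Σx = 11.0000, Σ(x)² = 49.0000, Σln z = -6.5714, Σx·ln z = -31.8485.
Equations: 49.0000·k + 11.0000·ln C = -31.8485;  11.0000·k + 4·ln C = -6.5714.
Slope k = (n·Σx·ln z − Σx·Σln z)/(n·Σ(x)² − (Σx)²) = (4·-31.8485 − 11.0000·-6.5714)/75.0000 = -0.73479; ln C = (Σln z − k·Σx)/n = 0.37782, so C = exp(0.37782) = 1.45910.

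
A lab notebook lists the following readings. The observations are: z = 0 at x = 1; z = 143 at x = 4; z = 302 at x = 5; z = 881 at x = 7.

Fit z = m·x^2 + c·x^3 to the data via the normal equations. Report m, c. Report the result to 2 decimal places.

m = -2.90, c = 2.98

The normal equations are: 3283·m + 20957·c = 53007;  20957·m + 137371·c = 349085.
(Σx^2·x^2 = 3283, Σx^2·x^3 = 20957, Σx^3·x^3 = 137371, Σx^2·z = 53007, Σx^3·z = 349085.)
Determinant 3283·137371 − 20957² = 11793144.
m = (53007·137371 − 20957·349085)/11793144 = -8537437/2948286; c = (3283·349085 − 20957·53007)/11793144 = 8794589/2948286.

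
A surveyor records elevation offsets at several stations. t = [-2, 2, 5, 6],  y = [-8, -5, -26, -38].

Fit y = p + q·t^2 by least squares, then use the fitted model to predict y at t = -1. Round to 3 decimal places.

ŷ = -3.447

Normal-equation sums: Σ1 = 4, Σt^2 = 69, Σt^2·t^2 = 1953.
Moment sums: Σy = -77, Σt^2·y = -2070.
So AᵀA·[p, q]ᵀ = Aᵀy: [[4, 69]; [69, 1953]]·[p, q]ᵀ = [-77, -2070]ᵀ.
Δ = 4·1953 − 69² = 3051.
p = ((-77)·1953 − 69·(-2070))/3051 = -839/339; q = (4·(-2070) − 69·(-77))/3051 = -989/1017.
At t = -1: ŷ = (-839/339)·(1) + (-989/1017)·(1) = -3506/1017.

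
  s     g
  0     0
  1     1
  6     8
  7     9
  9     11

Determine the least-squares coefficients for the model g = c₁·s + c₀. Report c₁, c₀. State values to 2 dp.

With design matrix X, XᵀX = [[167, 23]; [23, 5]] and Xᵀg = [211, 29]ᵀ.
Eliminating c₀: 5·(row 1) − 23·(row 2) gives 306·c₁ = 5·211 − 23·29 = 388, so c₁ = 194/153.
Then c₀ = (29 − 23·(194/153))/5 = -5/153.

c₁ = 1.27, c₀ = -0.03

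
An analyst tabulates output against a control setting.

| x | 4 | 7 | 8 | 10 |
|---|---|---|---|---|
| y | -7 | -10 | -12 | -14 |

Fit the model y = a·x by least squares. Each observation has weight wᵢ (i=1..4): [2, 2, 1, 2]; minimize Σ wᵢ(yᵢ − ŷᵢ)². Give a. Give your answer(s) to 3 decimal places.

a = -1.452

The normal equations are: 394·a = -572.
Hence a = -572 / 394 ≈ -1.45178.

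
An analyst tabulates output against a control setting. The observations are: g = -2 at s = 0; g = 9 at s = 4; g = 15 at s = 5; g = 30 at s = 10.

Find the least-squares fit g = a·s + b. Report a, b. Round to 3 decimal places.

Normal-equation sums: Σs·s = 141, Σs = 19, Σ1 = 4.
Moment sums: Σs·g = 411, Σg = 52.
det = 141·4 − 19² = 203.
a = (411·4 − 19·52)/203 = 656/203; b = (141·52 − 19·411)/203 = -477/203.

a = 3.232, b = -2.350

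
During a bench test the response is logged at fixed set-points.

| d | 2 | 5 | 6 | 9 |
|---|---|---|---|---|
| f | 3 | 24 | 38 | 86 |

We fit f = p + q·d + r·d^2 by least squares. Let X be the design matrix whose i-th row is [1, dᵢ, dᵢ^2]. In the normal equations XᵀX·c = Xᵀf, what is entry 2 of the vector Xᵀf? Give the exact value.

1128

Entry 2 ↔ basis d, so (Xᵀf)_{2} = Σᵢ (d)·fᵢ = (2)·(3) + (5)·(24) + (6)·(38) + (9)·(86) = 1128.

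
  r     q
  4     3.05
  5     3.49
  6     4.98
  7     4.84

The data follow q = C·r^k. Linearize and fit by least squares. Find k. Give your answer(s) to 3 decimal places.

Linearized form: ln q = k·ln r + ln C. From the 4 transformed points,
Σln r = 6.7334, Σ(ln r)² = 11.5091, Σln q = 5.5474, Σln r·ln q = 9.5026.
Normal system: [[11.5091, 6.7334]; [6.7334, 4]]·[k, ln C]ᵀ = [9.5026, 5.5474]ᵀ.
Δ = 11.5091·4 − (6.7334)² = 0.6976; k = (9.5026·4 − 6.7334·5.5474)/0.6976 = 0.94288, ln C = (11.5091·5.5474 − 6.7334·9.5026)/0.6976 = -0.20035.

k = 0.943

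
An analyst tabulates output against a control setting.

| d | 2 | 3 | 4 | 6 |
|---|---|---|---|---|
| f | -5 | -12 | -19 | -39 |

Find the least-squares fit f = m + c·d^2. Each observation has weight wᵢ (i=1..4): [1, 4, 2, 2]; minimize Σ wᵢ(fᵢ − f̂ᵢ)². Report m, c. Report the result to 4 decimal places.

Setting ∂/∂m … = 0 gives: 9·m + 144·c = -169;  144·m + 3444·c = -3868.
(Σwᵢ·1 = 9, Σwᵢ·d^2 = 144, Σwᵢ·d^2·d^2 = 3444, Σwᵢ·f = -169, Σwᵢ·d^2·f = -3868.)
Determinant 9·3444 − 144² = 10260.
m = ((-169)·3444 − 144·(-3868))/10260 = -2087/855; c = (9·(-3868) − 144·(-169))/10260 = -97/95.

m = -2.4409, c = -1.0211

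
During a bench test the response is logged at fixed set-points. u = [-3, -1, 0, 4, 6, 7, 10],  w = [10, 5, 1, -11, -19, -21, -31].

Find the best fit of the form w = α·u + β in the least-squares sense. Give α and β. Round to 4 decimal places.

α = -3.1983, β = 1.0802

With design matrix M, MᵀM = [[211, 23]; [23, 7]] and Mᵀw = [-650, -66]ᵀ.
Δ = 211·7 − 23² = 948.
α = ((-650)·7 − 23·(-66))/948 = -758/237; β = (211·(-66) − 23·(-650))/948 = 256/237.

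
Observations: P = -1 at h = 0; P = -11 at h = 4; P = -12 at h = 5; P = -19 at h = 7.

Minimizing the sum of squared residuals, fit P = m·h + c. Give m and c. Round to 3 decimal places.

m = -2.500, c = -0.750

The normal system MᵀM·[m, c]ᵀ = MᵀP is [[90, 16]; [16, 4]]·[m, c]ᵀ = [-237, -43]ᵀ.
Eliminating c: 4·(row 1) − 16·(row 2) gives 104·m = 4·(-237) − 16·(-43) = -260, so m = -5/2.
Then c = ((-43) − 16·(-5/2))/4 = -3/4.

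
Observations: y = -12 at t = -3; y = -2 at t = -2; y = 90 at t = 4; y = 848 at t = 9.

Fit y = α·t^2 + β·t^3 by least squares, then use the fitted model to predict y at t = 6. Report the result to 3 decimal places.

ŷ = 271.061

The normal system AᵀA·[α, β]ᵀ = Aᵀy is [[6914, 59798]; [59798, 536330]]·[α, β]ᵀ = [70012, 624292]ᵀ.
Eliminating β: 536330·(row 1) − 59798·(row 2) gives 132384816·α = 536330·70012 − 59798·624292 = 218122944, so α = 4544228/2758017.
Then β = (624292 − 59798·(4544228/2758017))/536330 = 2703694/2758017.
At t = 6: ŷ = (4544228/2758017)·(36) + (2703694/2758017)·(216) = 249196704/919339.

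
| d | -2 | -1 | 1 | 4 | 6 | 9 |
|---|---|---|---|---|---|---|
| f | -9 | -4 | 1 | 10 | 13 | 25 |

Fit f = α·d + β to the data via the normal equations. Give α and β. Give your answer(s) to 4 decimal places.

Setting ∂/∂α … = 0 gives: 139·α + 17·β = 366;  17·α + 6·β = 36.
(Σd·d = 139, Σd = 17, Σ1 = 6, Σd·f = 366, Σf = 36.)
Δ = 139·6 − 17² = 545.
α = (366·6 − 17·36)/545 = 1584/545; β = (139·36 − 17·366)/545 = -1218/545.

α = 2.9064, β = -2.2349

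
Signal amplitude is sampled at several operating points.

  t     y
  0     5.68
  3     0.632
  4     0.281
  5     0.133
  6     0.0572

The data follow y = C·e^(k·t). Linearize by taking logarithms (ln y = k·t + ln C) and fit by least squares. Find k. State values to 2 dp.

With ln yᵢ as the transformed response and tᵢ as the regressor:
XᵀX = [[86.0000, 18.0000]; [18.0000, 5]], rhs = [-33.7084, -4.8699]ᵀ  (here Σt = 18.0000, Σ(t)² = 86.0000, Σln y = -4.8699, Σt·ln y = -33.7084).
Δ = 86.0000·5 − (18.0000)² = 106.0000; k = (-33.7084·5 − 18.0000·-4.8699)/106.0000 = -0.76305, ln C = (86.0000·-4.8699 − 18.0000·-33.7084)/106.0000 = 1.77301.

k = -0.76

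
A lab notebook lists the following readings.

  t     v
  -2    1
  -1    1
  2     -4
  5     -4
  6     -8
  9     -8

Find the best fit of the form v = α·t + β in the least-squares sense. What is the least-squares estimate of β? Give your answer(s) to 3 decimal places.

β = -0.831

Setting ∂/∂α … = 0 gives: 151·α + 19·β = -151;  19·α + 6·β = -22.
det = 151·6 − 19² = 545.
α = ((-151)·6 − 19·(-22))/545 = -488/545; β = (151·(-22) − 19·(-151))/545 = -453/545.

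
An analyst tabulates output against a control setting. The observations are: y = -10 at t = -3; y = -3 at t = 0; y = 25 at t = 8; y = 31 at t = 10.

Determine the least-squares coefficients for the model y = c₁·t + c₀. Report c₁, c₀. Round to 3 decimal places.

c₁ = 3.244, c₀ = -1.415

Compute the Gram sums: Σt·t = 173, Σt = 15, Σ1 = 4.
Moment sums: Σt·y = 540, Σy = 43.
Normal equations: [[173, 15]; [15, 4]]·[c₁, c₀]ᵀ = [540, 43]ᵀ.
Δ = 173·4 − 15² = 467.
c₁ = (540·4 − 15·43)/467 = 1515/467; c₀ = (173·43 − 15·540)/467 = -661/467.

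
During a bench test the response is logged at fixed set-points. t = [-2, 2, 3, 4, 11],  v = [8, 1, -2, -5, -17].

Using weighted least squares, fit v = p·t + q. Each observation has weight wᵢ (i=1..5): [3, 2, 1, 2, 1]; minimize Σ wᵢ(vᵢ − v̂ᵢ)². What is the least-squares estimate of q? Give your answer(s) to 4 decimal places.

The normal system AᵀWA·[p, q]ᵀ = AᵀWv is [[182, 20]; [20, 9]]·[p, q]ᵀ = [-277, -3]ᵀ.
Eliminating q: 9·(row 1) − 20·(row 2) gives 1238·p = 9·(-277) − 20·(-3) = -2433, so p = -2433/1238.
Then q = ((-3) − 20·(-2433/1238))/9 = 2497/619.

q = 4.0339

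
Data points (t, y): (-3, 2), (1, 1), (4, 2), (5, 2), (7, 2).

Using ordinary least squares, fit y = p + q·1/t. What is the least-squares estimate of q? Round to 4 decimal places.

Compute the Gram sums: Σ1 = 5, Σ1/t = 529/420, Σ1/t·1/t = 217681/176400.
And Σy = 9, Σ1/t·y = 319/210.
Normal equations: [[5, 529/420]; [529/420, 217681/176400]]·[p, q]ᵀ = [9, 319/210]ᵀ.
det = 5·(217681/176400) − (529/420)² = 202141/44100.
p = (9·(217681/176400) − (529/420)·(319/210))/(202141/44100) = 1621627/808564; q = (5·(319/210) − (529/420)·9)/(202141/44100) = -164955/202141.

q = -0.8160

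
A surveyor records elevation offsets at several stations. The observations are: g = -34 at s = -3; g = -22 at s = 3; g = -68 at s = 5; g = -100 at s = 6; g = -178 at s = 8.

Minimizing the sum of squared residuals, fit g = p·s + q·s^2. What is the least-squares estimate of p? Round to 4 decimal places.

Sums needed: Σs·s = 143, Σs·s^2 = 853, Σs^2·s^2 = 6179.
And Σs·g = -2328, Σs^2·g = -17196.
Normal equations: [[143, 853]; [853, 6179]]·[p, q]ᵀ = [-2328, -17196]ᵀ.
Δ = 143·6179 − 853² = 155988.
p = ((-2328)·6179 − 853·(-17196))/155988 = 23623/12999; q = (143·(-17196) − 853·(-2328))/155988 = -39437/12999.

p = 1.8173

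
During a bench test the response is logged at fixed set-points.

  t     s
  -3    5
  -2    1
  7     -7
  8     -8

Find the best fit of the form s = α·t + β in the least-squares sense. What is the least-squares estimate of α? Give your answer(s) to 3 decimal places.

α = -1.064

From the data, Σt·t = 126, Σt = 10, Σ1 = 4.
And Σt·s = -130, Σs = -9.
AᵀA·[α, β]ᵀ = Aᵀs becomes [[126, 10]; [10, 4]]·[α, β]ᵀ = [-130, -9]ᵀ.
Δ = 126·4 − 10² = 404.
α = ((-130)·4 − 10·(-9))/404 = -215/202; β = (126·(-9) − 10·(-130))/404 = 83/202.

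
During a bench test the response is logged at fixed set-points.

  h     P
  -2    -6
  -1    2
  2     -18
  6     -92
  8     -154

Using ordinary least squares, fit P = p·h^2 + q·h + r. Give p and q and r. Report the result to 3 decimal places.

p = -1.974, q = -3.158, r = -2.353

The normal equations are: 5425·p + 727·q + 109·r = -13262;  727·p + 109·q + 13·r = -1810;  109·p + 13·q + 5·r = -268.
(Σh^2·h^2 = 5425, Σh^2·h = 727, Σh^2 = 109, Σh·h = 109, Σh = 13, Σ1 = 5, Σh^2·P = -13262, Σh·P = -1810, ΣP = -268.)
Inverting the 3×3 Gram matrix, [p, q, r]ᵀ = [-80173/40611, -128237/40611, -31854/13537]ᵀ.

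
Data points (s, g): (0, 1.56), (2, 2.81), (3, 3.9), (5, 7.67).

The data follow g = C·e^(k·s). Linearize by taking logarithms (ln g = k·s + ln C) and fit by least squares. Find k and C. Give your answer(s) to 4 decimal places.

k = 0.3189, C = 1.5248

Linearized form: ln g = k·s + ln C. From the 4 transformed points,
Σs = 10.0000, Σ(s)² = 38.0000, Σln g = 4.8762, Σs·ln g = 16.3359.
Equations: 38.0000·k + 10.0000·ln C = 16.3359;  10.0000·k + 4·ln C = 4.8762.
Solving (det = 52.0000): k = 0.31888, ln C = 0.42183, so C = exp(0.42183) = 1.52476.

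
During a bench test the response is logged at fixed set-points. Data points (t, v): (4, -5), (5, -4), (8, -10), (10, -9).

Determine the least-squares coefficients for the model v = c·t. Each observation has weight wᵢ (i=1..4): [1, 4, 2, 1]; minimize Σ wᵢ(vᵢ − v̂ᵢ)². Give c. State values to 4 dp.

Sums needed: Σwᵢ·t·t = 344.
And Σwᵢ·t·v = -350.
Hence c = -350 / 344 ≈ -1.01744.

c = -1.0174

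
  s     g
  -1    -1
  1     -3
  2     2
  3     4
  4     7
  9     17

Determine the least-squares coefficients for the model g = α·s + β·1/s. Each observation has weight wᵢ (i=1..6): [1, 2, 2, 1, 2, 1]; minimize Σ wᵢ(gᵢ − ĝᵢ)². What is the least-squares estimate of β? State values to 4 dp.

β = -3.6426

With design matrix A, AᵀWA = [[133, 9]; [9, 2429/648]] and AᵀWg = [224, 67/18]ᵀ.
Eliminating β: (2429/648)·(row 1) − 9·(row 2) gives (270569/648)·α = (2429/648)·224 − 9·(67/18) = 130597/162, so α = 522388/270569.
Then β = ((67/18) − 9·(522388/270569))/(2429/648) = -985572/270569.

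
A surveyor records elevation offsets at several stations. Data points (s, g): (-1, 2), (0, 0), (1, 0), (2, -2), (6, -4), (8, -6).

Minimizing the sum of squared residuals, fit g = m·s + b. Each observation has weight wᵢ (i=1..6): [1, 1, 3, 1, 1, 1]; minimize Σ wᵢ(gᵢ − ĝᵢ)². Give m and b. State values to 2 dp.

The normal system AᵀWA·[m, b]ᵀ = AᵀWg is [[108, 18]; [18, 8]]·[m, b]ᵀ = [-78, -10]ᵀ.
Eliminating b: 8·(row 1) − 18·(row 2) gives 540·m = 8·(-78) − 18·(-10) = -444, so m = -37/45.
Then b = ((-10) − 18·(-37/45))/8 = 3/5.

m = -0.82, b = 0.60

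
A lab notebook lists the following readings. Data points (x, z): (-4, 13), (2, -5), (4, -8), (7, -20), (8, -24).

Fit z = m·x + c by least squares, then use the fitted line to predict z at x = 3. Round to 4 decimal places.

ẑ = -7.5877

Normal-equation sums: Σx·x = 149, Σx = 17, Σ1 = 5.
And Σx·z = -426, Σz = -44.
AᵀA·[m, c]ᵀ = Aᵀz becomes [[149, 17]; [17, 5]]·[m, c]ᵀ = [-426, -44]ᵀ.
Eliminating c: 5·(row 1) − 17·(row 2) gives 456·m = 5·(-426) − 17·(-44) = -1382, so m = -691/228.
Then c = ((-44) − 17·(-691/228))/5 = 343/228.
At x = 3: ẑ = (-691/228)·(3) + (343/228)·(1) = -865/114.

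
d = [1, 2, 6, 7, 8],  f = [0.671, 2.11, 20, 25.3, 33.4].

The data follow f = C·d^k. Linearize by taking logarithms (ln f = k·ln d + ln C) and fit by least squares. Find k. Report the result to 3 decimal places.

k = 1.907

Linearized form: ln f = k·ln d + ln C. From the 5 transformed points,
XᵀX = [[11.8015, 6.5103]; [6.5103, 5]], rhs = [19.4679, 10.0828]ᵀ  (here Σln d = 6.5103, Σ(ln d)² = 11.8015, Σln f = 10.0828, Σln d·ln f = 19.4679).
Δ = 11.8015·5 − (6.5103)² = 16.6240; k = (19.4679·5 − 6.5103·10.0828)/16.6240 = 1.90675, ln C = (11.8015·10.0828 − 6.5103·19.4679)/16.6240 = -0.46613.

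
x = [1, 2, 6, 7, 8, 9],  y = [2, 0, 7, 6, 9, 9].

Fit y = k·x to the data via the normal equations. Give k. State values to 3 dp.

Compute the Gram sums: Σx·x = 235.
Moment sums: Σx·y = 239.
AᵀA·[k]ᵀ = Aᵀy becomes [[235]]·[k]ᵀ = [239]ᵀ.
Hence k = 239 / 235 ≈ 1.01702.

k = 1.017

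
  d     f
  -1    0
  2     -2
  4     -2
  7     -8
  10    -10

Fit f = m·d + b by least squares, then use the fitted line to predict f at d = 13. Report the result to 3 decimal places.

f̂ = -12.765

Compute the Gram sums: Σd·d = 170, Σd = 22, Σ1 = 5.
And Σd·f = -168, Σf = -22.
Determinant 170·5 − 22² = 366.
m = ((-168)·5 − 22·(-22))/366 = -178/183; b = (170·(-22) − 22·(-168))/366 = -22/183.
At d = 13: f̂ = (-178/183)·(13) + (-22/183)·(1) = -2336/183.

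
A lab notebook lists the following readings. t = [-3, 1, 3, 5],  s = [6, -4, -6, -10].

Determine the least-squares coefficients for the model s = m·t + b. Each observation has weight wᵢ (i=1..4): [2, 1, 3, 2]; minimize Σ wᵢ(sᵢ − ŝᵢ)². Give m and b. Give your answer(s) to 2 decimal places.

m = -1.98, b = -0.29

The normal equations are: 96·m + 14·b = -194;  14·m + 8·b = -30.
det = 96·8 − 14² = 572.
m = ((-194)·8 − 14·(-30))/572 = -283/143; b = (96·(-30) − 14·(-194))/572 = -41/143.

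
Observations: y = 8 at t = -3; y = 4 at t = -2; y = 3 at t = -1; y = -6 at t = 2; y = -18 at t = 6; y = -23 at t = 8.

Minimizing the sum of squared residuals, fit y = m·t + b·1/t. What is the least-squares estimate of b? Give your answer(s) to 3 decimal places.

Entries of AᵀA: Σt·t = 118, Σt·1/t = 6, Σ1/t·1/t = 953/576.
For Aᵀy: Σt·y = -339, Σ1/t·y = -397/24.
Determinant 118·(953/576) − 6² = 45859/288.
m = ((-339)·(953/576) − 6·(-397/24))/(45859/288) = -265899/91718; b = (118·(-397/24) − 6·(-339))/(45859/288) = 23640/45859.

b = 0.515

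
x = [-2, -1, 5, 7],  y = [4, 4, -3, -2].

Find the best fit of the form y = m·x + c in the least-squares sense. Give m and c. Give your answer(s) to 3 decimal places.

m = -0.813, c = 2.579

Compute the Gram sums: Σx·x = 79, Σx = 9, Σ1 = 4.
Moment sums: Σx·y = -41, Σy = 3.
AᵀA·[m, c]ᵀ = Aᵀy becomes [[79, 9]; [9, 4]]·[m, c]ᵀ = [-41, 3]ᵀ.
Determinant 79·4 − 9² = 235.
m = ((-41)·4 − 9·3)/235 = -191/235; c = (79·3 − 9·(-41))/235 = 606/235.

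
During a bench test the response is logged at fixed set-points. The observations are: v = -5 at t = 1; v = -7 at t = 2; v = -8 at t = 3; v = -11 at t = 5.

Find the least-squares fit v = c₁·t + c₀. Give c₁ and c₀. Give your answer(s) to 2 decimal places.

c₁ = -1.46, c₀ = -3.74

XᵀX·[c₁, c₀]ᵀ = Xᵀv reads: 39·c₁ + 11·c₀ = -98;  11·c₁ + 4·c₀ = -31.
(Σt·t = 39, Σt = 11, Σ1 = 4, Σt·v = -98, Σv = -31.)
Eliminating c₀: 4·(row 1) − 11·(row 2) gives 35·c₁ = 4·(-98) − 11·(-31) = -51, so c₁ = -51/35.
Then c₀ = ((-31) − 11·(-51/35))/4 = -131/35.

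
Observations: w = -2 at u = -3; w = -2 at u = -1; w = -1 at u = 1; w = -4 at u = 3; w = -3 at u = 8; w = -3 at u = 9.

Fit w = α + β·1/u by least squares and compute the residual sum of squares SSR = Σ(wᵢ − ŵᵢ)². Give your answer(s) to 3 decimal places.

SSR = 5.479

Normal-equation sums: Σ1 = 6, Σ1/u = 17/72, Σ1/u·1/u = 11665/5184.
Moment sums: Σw = -15, Σ1/u·w = -3/8.
Eliminating β: (11665/5184)·(row 1) − (17/72)·(row 2) gives (69701/5184)·α = (11665/5184)·(-15) − (17/72)·(-3/8) = -14543/432, so α = -174516/69701.
Then β = ((-3/8) − (17/72)·(-174516/69701))/(11665/5184) = 6696/69701.
Residuals: 37346/69701, 41810/69701, 98119/69701, -106520/69701, -35424/69701, -35331/69701; SSR = 381914/69701.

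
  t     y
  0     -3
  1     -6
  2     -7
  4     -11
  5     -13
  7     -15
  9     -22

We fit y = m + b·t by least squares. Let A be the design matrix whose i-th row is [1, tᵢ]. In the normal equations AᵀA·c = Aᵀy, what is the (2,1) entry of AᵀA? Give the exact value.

28

Row 2 ↔ basis t, column 1 ↔ basis 1, so (AᵀA)_{2,1} = Σᵢ t = (0)·(1) + (1)·(1) + (2)·(1) + (4)·(1) + (5)·(1) + (7)·(1) + (9)·(1) = 28.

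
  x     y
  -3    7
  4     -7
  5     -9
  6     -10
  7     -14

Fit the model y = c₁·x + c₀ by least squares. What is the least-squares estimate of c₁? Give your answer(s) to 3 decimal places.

MᵀM·[c₁, c₀]ᵀ = Mᵀy reads: 135·c₁ + 19·c₀ = -252;  19·c₁ + 5·c₀ = -33.
Δ = 135·5 − 19² = 314.
c₁ = ((-252)·5 − 19·(-33))/314 = -633/314; c₀ = (135·(-33) − 19·(-252))/314 = 333/314.

c₁ = -2.016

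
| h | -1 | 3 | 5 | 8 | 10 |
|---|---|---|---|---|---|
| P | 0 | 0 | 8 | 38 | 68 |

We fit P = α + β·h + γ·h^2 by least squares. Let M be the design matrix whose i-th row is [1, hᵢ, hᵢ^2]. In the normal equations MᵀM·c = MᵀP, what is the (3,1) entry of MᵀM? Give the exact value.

Row 3 ↔ basis h^2, column 1 ↔ basis 1, so (MᵀM)_{3,1} = Σᵢ h^2 = (1)·(1) + (9)·(1) + (25)·(1) + (64)·(1) + (100)·(1) = 199.

199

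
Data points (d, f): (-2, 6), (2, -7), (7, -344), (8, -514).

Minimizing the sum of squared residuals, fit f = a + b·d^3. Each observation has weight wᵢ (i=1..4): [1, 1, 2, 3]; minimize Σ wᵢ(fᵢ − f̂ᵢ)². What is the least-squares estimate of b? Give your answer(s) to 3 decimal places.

b = -1.003

Setting ∂/∂a … = 0 gives: 7·a + 2222·b = -2231;  2222·a + 1021858·b = -1025592.
(Σwᵢ·1 = 7, Σwᵢ·d^3 = 2222, Σwᵢ·d^3·d^3 = 1021858, Σwᵢ·f = -2231, Σwᵢ·d^3·f = -1025592.)
Eliminating b: 1021858·(row 1) − 2222·(row 2) gives 2215722·a = 1021858·(-2231) − 2222·(-1025592) = -899774, so a = -449887/1107861.
Then b = ((-1025592) − 2222·(-449887/1107861))/1021858 = -1110931/1107861.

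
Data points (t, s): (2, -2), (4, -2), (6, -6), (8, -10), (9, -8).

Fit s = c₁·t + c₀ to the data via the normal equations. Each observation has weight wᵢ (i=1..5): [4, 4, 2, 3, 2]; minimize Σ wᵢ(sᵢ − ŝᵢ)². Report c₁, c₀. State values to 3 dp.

Entries of MᵀWM: Σwᵢ·t·t = 506, Σwᵢ·t = 78, Σwᵢ·1 = 15.
Moment sums: Σwᵢ·t·s = -504, Σwᵢ·s = -74.
So MᵀWM·[c₁, c₀]ᵀ = MᵀWs: [[506, 78]; [78, 15]]·[c₁, c₀]ᵀ = [-504, -74]ᵀ.
Determinant 506·15 − 78² = 1506.
c₁ = ((-504)·15 − 78·(-74))/1506 = -298/251; c₀ = (506·(-74) − 78·(-504))/1506 = 934/753.

c₁ = -1.187, c₀ = 1.240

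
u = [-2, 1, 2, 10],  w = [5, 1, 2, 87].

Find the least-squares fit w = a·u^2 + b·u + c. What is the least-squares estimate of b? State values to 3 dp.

b = -0.647

Sums needed: Σu^2·u^2 = 10033, Σu^2·u = 1001, Σu^2 = 109, Σu·u = 109, Σu = 11, Σ1 = 4.
Right-hand side: Σu^2·w = 8729, Σu·w = 865, Σw = 95.
XᵀX·[a, b, c]ᵀ = Xᵀw becomes [[10033, 1001, 109]; [1001, 109, 11]; [109, 11, 4]]·[a, b, c]ᵀ = [8729, 865, 95]ᵀ.
Row-reducing yields a = 1337/1432, b = -927/1432, c = 63/716.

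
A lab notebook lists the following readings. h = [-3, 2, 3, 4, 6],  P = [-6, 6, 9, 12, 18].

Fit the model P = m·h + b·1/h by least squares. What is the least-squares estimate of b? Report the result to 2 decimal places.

With design matrix X, XᵀX = [[74, 5]; [5, 9/16]] and XᵀP = [213, 14]ᵀ.
Determinant 74·(9/16) − 5² = 133/8.
m = (213·(9/16) − 5·14)/(133/8) = 797/266; b = (74·14 − 5·213)/(133/8) = -232/133.

b = -1.74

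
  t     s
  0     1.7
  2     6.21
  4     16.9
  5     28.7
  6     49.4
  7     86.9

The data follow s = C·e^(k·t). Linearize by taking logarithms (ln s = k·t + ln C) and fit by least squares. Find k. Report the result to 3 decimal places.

Linearized form: ln s = k·t + ln C. From the 6 transformed points,
AᵀA = [[130.0000, 24.0000]; [24.0000, 6]], rhs = [86.3991, 16.9057]ᵀ  (here Σt = 24.0000, Σ(t)² = 130.0000, Σln s = 16.9057, Σt·ln s = 86.3991).
Slope k = (n·Σt·ln s − Σt·Σln s)/(n·Σ(t)² − (Σt)²) = (6·86.3991 − 24.0000·16.9057)/204.0000 = 0.55224; ln C = (Σln s − k·Σt)/n = 0.60865.

k = 0.552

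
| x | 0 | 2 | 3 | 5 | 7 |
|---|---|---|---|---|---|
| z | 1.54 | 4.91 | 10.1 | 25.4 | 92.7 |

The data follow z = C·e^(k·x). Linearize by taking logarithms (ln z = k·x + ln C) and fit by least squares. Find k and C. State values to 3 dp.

Linearized form: ln z = k·x + ln C. From the 5 transformed points,
AᵀA = [[87.0000, 17.0000]; [17.0000, 5]], rhs = [57.9995, 12.0997]ᵀ  (here Σx = 17.0000, Σ(x)² = 87.0000, Σln z = 12.0997, Σx·ln z = 57.9995).
Δ = 87.0000·5 − (17.0000)² = 146.0000; k = (57.9995·5 − 17.0000·12.0997)/146.0000 = 0.57741, ln C = (87.0000·12.0997 − 17.0000·57.9995)/146.0000 = 0.45674, so C = exp(0.45674) = 1.57891.

k = 0.577, C = 1.579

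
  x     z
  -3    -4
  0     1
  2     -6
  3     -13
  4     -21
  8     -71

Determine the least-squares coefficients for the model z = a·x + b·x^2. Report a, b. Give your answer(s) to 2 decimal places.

a = -1.46, b = -0.93

The normal equations are: 102·a + 584·b = -691;  584·a + 4530·b = -5057.
(Σx·x = 102, Σx·x^2 = 584, Σx^2·x^2 = 4530, Σx·z = -691, Σx^2·z = -5057.)
Δ = 102·4530 − 584² = 121004.
a = ((-691)·4530 − 584·(-5057))/121004 = -88471/60502; b = (102·(-5057) − 584·(-691))/121004 = -56135/60502.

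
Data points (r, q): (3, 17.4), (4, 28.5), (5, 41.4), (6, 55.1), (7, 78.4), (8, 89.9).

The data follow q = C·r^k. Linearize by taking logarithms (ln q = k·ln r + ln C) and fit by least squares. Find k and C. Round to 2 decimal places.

Linearized form: ln q = k·ln r + ln C. From the 6 transformed points,
AᵀA = [[17.0401, 9.9115]; [9.9115, 6]], rhs = [38.8004, 22.7993]ᵀ  (here Σln r = 9.9115, Σ(ln r)² = 17.0401, Σln q = 22.7993, Σln r·ln q = 38.8004).
Solving (det = 4.0036): k = 1.70546, ln C = 0.98262, so C = exp(0.98262) = 2.67145.

k = 1.71, C = 2.67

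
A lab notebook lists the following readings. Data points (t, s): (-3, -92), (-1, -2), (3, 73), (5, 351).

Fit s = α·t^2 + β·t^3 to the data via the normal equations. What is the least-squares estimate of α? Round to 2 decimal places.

The normal system AᵀA·[α, β]ᵀ = Aᵀs is [[788, 3124]; [3124, 17084]]·[α, β]ᵀ = [8602, 48332]ᵀ.
Δ = 788·17084 − 3124² = 3702816.
α = (8602·17084 − 3124·48332)/3702816 = -12925/11868; β = (788·48332 − 3124·8602)/3702816 = 35939/11868.

α = -1.09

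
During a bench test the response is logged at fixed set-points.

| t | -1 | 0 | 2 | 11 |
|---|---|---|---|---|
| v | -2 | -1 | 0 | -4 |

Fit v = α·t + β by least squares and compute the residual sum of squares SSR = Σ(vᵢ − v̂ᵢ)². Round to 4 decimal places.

SSR = 3.8500

Setting ∂/∂α … = 0 gives: 126·α + 12·β = -42;  12·α + 4·β = -7.
det = 126·4 − 12² = 360.
α = ((-42)·4 − 12·(-7))/360 = -7/30; β = (126·(-7) − 12·(-42))/360 = -21/20.
Residuals: -71/60, 1/20, 91/60, -23/60; SSR = 77/20.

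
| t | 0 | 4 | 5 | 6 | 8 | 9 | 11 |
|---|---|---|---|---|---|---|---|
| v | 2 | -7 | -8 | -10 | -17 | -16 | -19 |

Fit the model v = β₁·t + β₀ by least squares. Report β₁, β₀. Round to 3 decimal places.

The normal equations are: 343·β₁ + 43·β₀ = -617;  43·β₁ + 7·β₀ = -75.
(Σt·t = 343, Σt = 43, Σ1 = 7, Σt·v = -617, Σv = -75.)
Δ = 343·7 − 43² = 552.
β₁ = ((-617)·7 − 43·(-75))/552 = -547/276; β₀ = (343·(-75) − 43·(-617))/552 = 403/276.

β₁ = -1.982, β₀ = 1.460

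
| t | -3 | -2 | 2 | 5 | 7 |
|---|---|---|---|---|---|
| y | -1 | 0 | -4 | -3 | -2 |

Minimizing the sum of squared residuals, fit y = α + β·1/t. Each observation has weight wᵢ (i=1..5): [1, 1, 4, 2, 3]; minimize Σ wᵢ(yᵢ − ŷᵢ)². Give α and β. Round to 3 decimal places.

The normal system XᵀWX·[α, β]ᵀ = XᵀWy is [[11, 419/210]; [419/210, 66253/44100]]·[α, β]ᵀ = [-29, -1021/105]ᵀ.
Eliminating β: (66253/44100)·(row 1) − (419/210)·(row 2) gives (276611/22050)·α = (66253/44100)·(-29) − (419/210)·(-1021/105) = -1065739/44100, so α = -1065739/553222.
Then β = ((-1021/105) − (419/210)·(-1065739/553222))/(66253/44100) = -1082655/276611.

α = -1.926, β = -3.914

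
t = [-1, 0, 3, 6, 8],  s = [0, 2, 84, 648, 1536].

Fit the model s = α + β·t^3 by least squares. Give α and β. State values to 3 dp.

α = 2.469, β = 2.994

From the data, Σ1 = 5, Σt^3 = 754, Σt^3·t^3 = 309530.
For Aᵀs: Σs = 2270, Σt^3·s = 928668.
Normal equations: [[5, 754]; [754, 309530]]·[α, β]ᵀ = [2270, 928668]ᵀ.
Δ = 5·309530 − 754² = 979134.
α = (2270·309530 − 754·928668)/979134 = 92978/37659; β = (5·928668 − 754·2270)/979134 = 112760/37659.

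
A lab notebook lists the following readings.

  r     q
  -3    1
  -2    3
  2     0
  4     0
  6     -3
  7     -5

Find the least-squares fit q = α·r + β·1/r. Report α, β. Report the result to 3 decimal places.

α = -0.538, β = 0.252

Setting ∂/∂α … = 0 gives: 118·α + 6·β = -62;  6·α + (5093/7056)·β = -64/21.
Determinant 118·(5093/7056) − 6² = 173479/3528.
α = ((-62)·(5093/7056) − 6·(-64/21))/(173479/3528) = -93371/173479; β = (118·(-64/21) − 6·(-62))/(173479/3528) = 43680/173479.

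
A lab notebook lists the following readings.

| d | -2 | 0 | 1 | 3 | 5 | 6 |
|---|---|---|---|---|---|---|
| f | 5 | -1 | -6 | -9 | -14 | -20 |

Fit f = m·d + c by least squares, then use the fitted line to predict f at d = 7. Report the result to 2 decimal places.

The normal system XᵀX·[m, c]ᵀ = Xᵀf is [[75, 13]; [13, 6]]·[m, c]ᵀ = [-233, -45]ᵀ.
det = 75·6 − 13² = 281.
m = ((-233)·6 − 13·(-45))/281 = -813/281; c = (75·(-45) − 13·(-233))/281 = -346/281.
At d = 7: f̂ = (-813/281)·(7) + (-346/281)·(1) = -6037/281.

f̂ = -21.48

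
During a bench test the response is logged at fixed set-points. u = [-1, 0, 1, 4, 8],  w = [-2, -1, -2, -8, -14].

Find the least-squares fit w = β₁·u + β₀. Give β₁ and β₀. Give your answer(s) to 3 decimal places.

β₁ = -1.489, β₀ = -1.827

XᵀX·[β₁, β₀]ᵀ = Xᵀw reads: 82·β₁ + 12·β₀ = -144;  12·β₁ + 5·β₀ = -27.
Determinant 82·5 − 12² = 266.
β₁ = ((-144)·5 − 12·(-27))/266 = -198/133; β₀ = (82·(-27) − 12·(-144))/266 = -243/133.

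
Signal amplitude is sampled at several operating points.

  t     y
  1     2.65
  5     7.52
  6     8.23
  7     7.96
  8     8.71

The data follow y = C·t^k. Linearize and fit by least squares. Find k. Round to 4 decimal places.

k = 0.5868

Linearized form: ln y = k·ln t + ln C. From the 5 transformed points,
Sums: Σln t = 7.4265, Σ(ln t)² = 13.9113, Σln y = 9.3388, Σln t·ln y = 15.5613.
Normal system: [[13.9113, 7.4265]; [7.4265, 5]]·[k, ln C]ᵀ = [15.5613, 9.3388]ᵀ.
Solving (det = 14.4030): k = 0.58679, ln C = 0.99620.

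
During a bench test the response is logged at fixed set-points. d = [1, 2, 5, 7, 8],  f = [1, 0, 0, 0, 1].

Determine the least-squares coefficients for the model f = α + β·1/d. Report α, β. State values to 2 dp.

α = 0.16, β = 0.61

MᵀM·[α, β]ᵀ = Mᵀf reads: 5·α + (551/280)·β = 2;  (551/280)·α + (103961/78400)·β = 9/8.
det = 5·(103961/78400) − (551/280)² = 54051/19600.
α = (2·(103961/78400) − (551/280)·(9/8))/(54051/19600) = 799/5028; β = (5·(9/8) − (551/280)·2)/(54051/19600) = 770/1257.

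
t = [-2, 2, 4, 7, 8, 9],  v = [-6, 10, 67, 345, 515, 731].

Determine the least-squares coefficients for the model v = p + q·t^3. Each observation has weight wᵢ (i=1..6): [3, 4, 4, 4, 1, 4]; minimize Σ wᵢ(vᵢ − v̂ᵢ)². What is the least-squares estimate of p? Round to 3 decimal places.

Setting ∂/∂p … = 0 gives: 20·p + 5064·q = 5109;  5064·p + 2875336·q = 2886232.
Eliminating q: 2875336·(row 1) − 5064·(row 2) gives 31862624·p = 2875336·5109 − 5064·2886232 = 74212776, so p = 9276597/3982828.
Then q = (2886232 − 5064·(9276597/3982828))/2875336 = 3981583/3982828.

p = 2.329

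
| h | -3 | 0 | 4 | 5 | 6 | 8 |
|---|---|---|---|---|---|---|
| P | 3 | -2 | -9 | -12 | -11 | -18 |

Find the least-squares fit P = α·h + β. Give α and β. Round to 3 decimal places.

Normal-equation sums: Σh·h = 150, Σh = 20, Σ1 = 6.
Right-hand side: Σh·P = -315, ΣP = -49.
MᵀM·[α, β]ᵀ = MᵀP becomes [[150, 20]; [20, 6]]·[α, β]ᵀ = [-315, -49]ᵀ.
Eliminating β: 6·(row 1) − 20·(row 2) gives 500·α = 6·(-315) − 20·(-49) = -910, so α = -91/50.
Then β = ((-49) − 20·(-91/50))/6 = -21/10.

α = -1.820, β = -2.100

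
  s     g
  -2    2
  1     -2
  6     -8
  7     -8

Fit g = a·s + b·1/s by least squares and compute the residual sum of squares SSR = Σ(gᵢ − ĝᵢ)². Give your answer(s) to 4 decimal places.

Compute the Gram sums: Σs·s = 90, Σs·1/s = 4, Σ1/s·1/s = 1145/882.
For Mᵀg: Σs·g = -110, Σ1/s·g = -115/21.
MᵀM·[a, b]ᵀ = Mᵀg becomes [[90, 4]; [4, 1145/882]]·[a, b]ᵀ = [-110, -115/21]ᵀ.
Δ = 90·(1145/882) − 4² = 4941/49.
a = ((-110)·(1145/882) − 4·(-115/21))/(4941/49) = -53315/44469; b = (90·(-115/21) − 4·(-110))/(4941/49) = -2590/4941.
Residuals: -29347/44469, -12313/44469, -3553/4941, 20783/44469; SSR = 55484/44469.

SSR = 1.2477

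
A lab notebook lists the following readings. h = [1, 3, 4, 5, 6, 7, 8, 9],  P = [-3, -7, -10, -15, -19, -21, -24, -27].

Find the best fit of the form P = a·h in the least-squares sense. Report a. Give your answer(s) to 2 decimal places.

a = -2.97

Entries of MᵀM: Σh·h = 281.
Moment sums: Σh·P = -835.
So MᵀM·[a]ᵀ = MᵀP: [[281]]·[a]ᵀ = [-835]ᵀ.
Hence a = -835 / 281 ≈ -2.97153.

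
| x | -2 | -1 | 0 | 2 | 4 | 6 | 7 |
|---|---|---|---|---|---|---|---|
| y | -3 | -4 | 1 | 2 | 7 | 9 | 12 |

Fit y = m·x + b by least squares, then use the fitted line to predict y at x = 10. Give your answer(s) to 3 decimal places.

ŷ = 16.576

AᵀA·[m, b]ᵀ = Aᵀy reads: 110·m + 16·b = 180;  16·m + 7·b = 24.
Δ = 110·7 − 16² = 514.
m = (180·7 − 16·24)/514 = 438/257; b = (110·24 − 16·180)/514 = -120/257.
At x = 10: ŷ = (438/257)·(10) + (-120/257)·(1) = 4260/257.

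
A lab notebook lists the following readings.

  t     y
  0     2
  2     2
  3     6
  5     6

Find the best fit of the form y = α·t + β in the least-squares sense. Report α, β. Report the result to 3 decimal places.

α = 0.923, β = 1.692

Normal-equation sums: Σt·t = 38, Σt = 10, Σ1 = 4.
Moment sums: Σt·y = 52, Σy = 16.
Eliminating β: 4·(row 1) − 10·(row 2) gives 52·α = 4·52 − 10·16 = 48, so α = 12/13.
Then β = (16 − 10·(12/13))/4 = 22/13.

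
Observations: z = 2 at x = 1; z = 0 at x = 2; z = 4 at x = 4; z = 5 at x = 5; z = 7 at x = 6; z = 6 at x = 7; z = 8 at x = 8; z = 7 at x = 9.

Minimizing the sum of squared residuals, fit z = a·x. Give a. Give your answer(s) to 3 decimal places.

Normal-equation sums: Σx·x = 276.
Right-hand side: Σx·z = 254.
So MᵀM·[a]ᵀ = Mᵀz: [[276]]·[a]ᵀ = [254]ᵀ.
Hence a = 254 / 276 ≈ 0.92029.

a = 0.920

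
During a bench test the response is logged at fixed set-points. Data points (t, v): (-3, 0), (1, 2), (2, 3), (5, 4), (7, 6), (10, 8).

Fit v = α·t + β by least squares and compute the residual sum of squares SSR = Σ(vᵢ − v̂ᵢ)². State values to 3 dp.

SSR = 0.658

Forming XᵀX = [[188, 22]; [22, 6]] and Xᵀv = [150, 23]ᵀ gives XᵀX·[α, β]ᵀ = Xᵀv.
Eliminating β: 6·(row 1) − 22·(row 2) gives 644·α = 6·150 − 22·23 = 394, so α = 197/322.
Then β = (23 − 22·(197/322))/6 = 256/161.
Residuals: 79/322, -65/322, 30/161, -209/322, 41/322, 47/161; SSR = 106/161.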